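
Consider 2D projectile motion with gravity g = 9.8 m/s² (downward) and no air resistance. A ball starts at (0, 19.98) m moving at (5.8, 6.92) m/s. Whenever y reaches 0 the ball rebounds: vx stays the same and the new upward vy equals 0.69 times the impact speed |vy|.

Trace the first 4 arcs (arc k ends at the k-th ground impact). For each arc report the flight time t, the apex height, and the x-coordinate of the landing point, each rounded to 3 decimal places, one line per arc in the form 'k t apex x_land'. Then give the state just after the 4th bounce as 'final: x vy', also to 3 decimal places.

Arc 1: start y=19.980, vy=6.920 → t=2.845, apex=22.423, x_land=16.503, impact vy=-20.964
  bounce: vy ← 0.69·20.964 = 14.465
Arc 2: start y=0.000, vy=14.465 → t=2.952, apex=10.676, x_land=33.625, impact vy=-14.465
  bounce: vy ← 0.69·14.465 = 9.981
Arc 3: start y=0.000, vy=9.981 → t=2.037, apex=5.083, x_land=45.439, impact vy=-9.981
  bounce: vy ← 0.69·9.981 = 6.887
Arc 4: start y=0.000, vy=6.887 → t=1.405, apex=2.420, x_land=53.591, impact vy=-6.887
  bounce: vy ← 0.69·6.887 = 4.752

1 2.845 22.423 16.503
2 2.952 10.676 33.625
3 2.037 5.083 45.439
4 1.405 2.420 53.591
final: 53.591 4.752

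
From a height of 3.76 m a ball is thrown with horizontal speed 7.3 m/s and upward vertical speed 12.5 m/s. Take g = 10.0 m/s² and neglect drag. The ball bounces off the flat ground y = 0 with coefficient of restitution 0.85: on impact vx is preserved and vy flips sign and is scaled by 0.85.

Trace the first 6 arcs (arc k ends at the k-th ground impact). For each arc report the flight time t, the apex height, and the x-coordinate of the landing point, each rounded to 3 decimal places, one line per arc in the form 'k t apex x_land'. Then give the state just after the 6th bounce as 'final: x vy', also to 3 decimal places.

Arc 1: start y=3.760, vy=12.500 → t=2.771, apex=11.572, x_land=20.231, impact vy=-15.213
  bounce: vy ← 0.85·15.213 = 12.931
Arc 2: start y=0.000, vy=12.931 → t=2.586, apex=8.361, x_land=39.111, impact vy=-12.931
  bounce: vy ← 0.85·12.931 = 10.992
Arc 3: start y=0.000, vy=10.992 → t=2.198, apex=6.041, x_land=55.159, impact vy=-10.992
  bounce: vy ← 0.85·10.992 = 9.343
Arc 4: start y=0.000, vy=9.343 → t=1.869, apex=4.365, x_land=68.799, impact vy=-9.343
  bounce: vy ← 0.85·9.343 = 7.942
Arc 5: start y=0.000, vy=7.942 → t=1.588, apex=3.153, x_land=80.394, impact vy=-7.942
  bounce: vy ← 0.85·7.942 = 6.750
Arc 6: start y=0.000, vy=6.750 → t=1.350, apex=2.278, x_land=90.250, impact vy=-6.750
  bounce: vy ← 0.85·6.750 = 5.738

1 2.771 11.572 20.231
2 2.586 8.361 39.111
3 2.198 6.041 55.159
4 1.869 4.365 68.799
5 1.588 3.153 80.394
6 1.350 2.278 90.250
final: 90.250 5.738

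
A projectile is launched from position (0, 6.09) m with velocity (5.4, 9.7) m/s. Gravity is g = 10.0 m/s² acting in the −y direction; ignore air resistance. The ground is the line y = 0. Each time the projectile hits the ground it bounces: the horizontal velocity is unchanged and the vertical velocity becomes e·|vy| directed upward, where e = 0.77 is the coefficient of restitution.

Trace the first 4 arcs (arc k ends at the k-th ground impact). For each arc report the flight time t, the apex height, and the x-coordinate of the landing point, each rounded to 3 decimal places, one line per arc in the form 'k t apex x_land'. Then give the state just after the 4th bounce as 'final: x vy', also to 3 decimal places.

1 2.439 10.794 13.172
2 2.263 6.400 25.391
3 1.742 3.795 34.800
4 1.342 2.250 42.044
final: 42.044 5.165

Arc 1: start y=6.090, vy=9.700 → t=2.439, apex=10.794, x_land=13.172, impact vy=-14.693
  bounce: vy ← 0.77·14.693 = 11.314
Arc 2: start y=0.000, vy=11.314 → t=2.263, apex=6.400, x_land=25.391, impact vy=-11.314
  bounce: vy ← 0.77·11.314 = 8.712
Arc 3: start y=0.000, vy=8.712 → t=1.742, apex=3.795, x_land=34.800, impact vy=-8.712
  bounce: vy ← 0.77·8.712 = 6.708
Arc 4: start y=0.000, vy=6.708 → t=1.342, apex=2.250, x_land=42.044, impact vy=-6.708
  bounce: vy ← 0.77·6.708 = 5.165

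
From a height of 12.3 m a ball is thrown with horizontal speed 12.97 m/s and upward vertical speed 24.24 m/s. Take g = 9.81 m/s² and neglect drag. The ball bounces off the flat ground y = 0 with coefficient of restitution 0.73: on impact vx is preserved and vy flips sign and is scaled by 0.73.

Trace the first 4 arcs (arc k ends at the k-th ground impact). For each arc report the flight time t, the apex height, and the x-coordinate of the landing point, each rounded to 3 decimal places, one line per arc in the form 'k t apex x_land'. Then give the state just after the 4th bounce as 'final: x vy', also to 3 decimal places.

1 5.406 42.248 70.113
2 4.285 22.514 125.687
3 3.128 11.998 166.257
4 2.283 6.394 195.873
final: 195.873 8.176

Arc 1: start y=12.300, vy=24.240 → t=5.406, apex=42.248, x_land=70.113, impact vy=-28.791
  bounce: vy ← 0.73·28.791 = 21.017
Arc 2: start y=0.000, vy=21.017 → t=4.285, apex=22.514, x_land=125.687, impact vy=-21.017
  bounce: vy ← 0.73·21.017 = 15.343
Arc 3: start y=0.000, vy=15.343 → t=3.128, apex=11.998, x_land=166.257, impact vy=-15.343
  bounce: vy ← 0.73·15.343 = 11.200
Arc 4: start y=0.000, vy=11.200 → t=2.283, apex=6.394, x_land=195.873, impact vy=-11.200
  bounce: vy ← 0.73·11.200 = 8.176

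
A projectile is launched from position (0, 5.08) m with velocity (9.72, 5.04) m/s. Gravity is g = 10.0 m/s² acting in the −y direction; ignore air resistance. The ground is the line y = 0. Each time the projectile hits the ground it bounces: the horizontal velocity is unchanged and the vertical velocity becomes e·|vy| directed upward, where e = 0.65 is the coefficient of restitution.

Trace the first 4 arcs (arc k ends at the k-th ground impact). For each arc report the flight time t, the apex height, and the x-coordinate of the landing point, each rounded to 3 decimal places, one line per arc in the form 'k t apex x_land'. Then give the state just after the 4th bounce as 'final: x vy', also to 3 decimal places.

1 1.631 6.350 15.853
2 1.465 2.683 30.093
3 0.952 1.134 39.349
4 0.619 0.479 45.366
final: 45.366 2.012

Arc 1: start y=5.080, vy=5.040 → t=1.631, apex=6.350, x_land=15.853, impact vy=-11.269
  bounce: vy ← 0.65·11.269 = 7.325
Arc 2: start y=0.000, vy=7.325 → t=1.465, apex=2.683, x_land=30.093, impact vy=-7.325
  bounce: vy ← 0.65·7.325 = 4.761
Arc 3: start y=0.000, vy=4.761 → t=0.952, apex=1.134, x_land=39.349, impact vy=-4.761
  bounce: vy ← 0.65·4.761 = 3.095
Arc 4: start y=0.000, vy=3.095 → t=0.619, apex=0.479, x_land=45.366, impact vy=-3.095
  bounce: vy ← 0.65·3.095 = 2.012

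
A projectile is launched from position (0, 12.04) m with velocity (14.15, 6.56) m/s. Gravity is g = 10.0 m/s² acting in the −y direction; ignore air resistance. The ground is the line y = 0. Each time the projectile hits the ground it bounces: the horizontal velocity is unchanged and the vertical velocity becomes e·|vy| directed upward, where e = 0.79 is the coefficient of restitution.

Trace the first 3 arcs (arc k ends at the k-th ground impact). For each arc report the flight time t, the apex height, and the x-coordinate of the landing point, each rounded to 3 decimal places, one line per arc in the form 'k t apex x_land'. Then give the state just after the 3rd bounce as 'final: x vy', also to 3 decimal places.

Arc 1: start y=12.040, vy=6.560 → t=2.341, apex=14.192, x_land=33.121, impact vy=-16.847
  bounce: vy ← 0.79·16.847 = 13.309
Arc 2: start y=0.000, vy=13.309 → t=2.662, apex=8.857, x_land=70.787, impact vy=-13.309
  bounce: vy ← 0.79·13.309 = 10.514
Arc 3: start y=0.000, vy=10.514 → t=2.103, apex=5.528, x_land=100.543, impact vy=-10.514
  bounce: vy ← 0.79·10.514 = 8.306

1 2.341 14.192 33.121
2 2.662 8.857 70.787
3 2.103 5.528 100.543
final: 100.543 8.306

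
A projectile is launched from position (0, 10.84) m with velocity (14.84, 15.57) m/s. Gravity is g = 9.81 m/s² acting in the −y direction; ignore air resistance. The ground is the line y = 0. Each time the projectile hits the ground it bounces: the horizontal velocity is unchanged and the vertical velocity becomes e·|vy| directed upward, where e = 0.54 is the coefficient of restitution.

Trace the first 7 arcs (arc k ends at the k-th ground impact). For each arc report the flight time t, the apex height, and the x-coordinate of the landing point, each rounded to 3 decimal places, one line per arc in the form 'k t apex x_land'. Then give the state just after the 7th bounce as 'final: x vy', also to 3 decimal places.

Arc 1: start y=10.840, vy=15.570 → t=3.762, apex=23.196, x_land=55.825, impact vy=-21.333
  bounce: vy ← 0.54·21.333 = 11.520
Arc 2: start y=0.000, vy=11.520 → t=2.349, apex=6.764, x_land=90.678, impact vy=-11.520
  bounce: vy ← 0.54·11.520 = 6.221
Arc 3: start y=0.000, vy=6.221 → t=1.268, apex=1.972, x_land=109.499, impact vy=-6.221
  bounce: vy ← 0.54·6.221 = 3.359
Arc 4: start y=0.000, vy=3.359 → t=0.685, apex=0.575, x_land=119.662, impact vy=-3.359
  bounce: vy ← 0.54·3.359 = 1.814
Arc 5: start y=0.000, vy=1.814 → t=0.370, apex=0.168, x_land=125.151, impact vy=-1.814
  bounce: vy ← 0.54·1.814 = 0.980
Arc 6: start y=0.000, vy=0.980 → t=0.200, apex=0.049, x_land=128.114, impact vy=-0.980
  bounce: vy ← 0.54·0.980 = 0.529
Arc 7: start y=0.000, vy=0.529 → t=0.108, apex=0.014, x_land=129.715, impact vy=-0.529
  bounce: vy ← 0.54·0.529 = 0.286

1 3.762 23.196 55.825
2 2.349 6.764 90.678
3 1.268 1.972 109.499
4 0.685 0.575 119.662
5 0.370 0.168 125.151
6 0.200 0.049 128.114
7 0.108 0.014 129.715
final: 129.715 0.286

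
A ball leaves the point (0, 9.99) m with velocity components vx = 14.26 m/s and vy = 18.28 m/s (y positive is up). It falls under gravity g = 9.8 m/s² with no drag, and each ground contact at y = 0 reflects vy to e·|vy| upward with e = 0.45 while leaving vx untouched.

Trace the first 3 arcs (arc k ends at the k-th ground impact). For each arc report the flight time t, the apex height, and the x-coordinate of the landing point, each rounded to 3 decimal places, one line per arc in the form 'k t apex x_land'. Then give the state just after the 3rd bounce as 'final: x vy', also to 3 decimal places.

Arc 1: start y=9.990, vy=18.280 → t=4.214, apex=27.039, x_land=60.097, impact vy=-23.021
  bounce: vy ← 0.45·23.021 = 10.359
Arc 2: start y=0.000, vy=10.359 → t=2.114, apex=5.475, x_land=90.245, impact vy=-10.359
  bounce: vy ← 0.45·10.359 = 4.662
Arc 3: start y=0.000, vy=4.662 → t=0.951, apex=1.109, x_land=103.812, impact vy=-4.662
  bounce: vy ← 0.45·4.662 = 2.098

1 4.214 27.039 60.097
2 2.114 5.475 90.245
3 0.951 1.109 103.812
final: 103.812 2.098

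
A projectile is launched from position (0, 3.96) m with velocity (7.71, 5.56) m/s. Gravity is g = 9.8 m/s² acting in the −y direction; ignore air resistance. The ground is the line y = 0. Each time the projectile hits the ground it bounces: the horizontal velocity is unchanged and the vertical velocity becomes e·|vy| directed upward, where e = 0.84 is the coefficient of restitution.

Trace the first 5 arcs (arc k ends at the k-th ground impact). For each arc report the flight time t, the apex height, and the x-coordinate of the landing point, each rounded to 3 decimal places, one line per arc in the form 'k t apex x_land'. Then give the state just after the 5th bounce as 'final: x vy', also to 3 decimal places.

1 1.630 5.537 12.570
2 1.786 3.907 26.340
3 1.500 2.757 37.906
4 1.260 1.945 47.621
5 1.059 1.373 55.782
final: 55.782 4.357

Arc 1: start y=3.960, vy=5.560 → t=1.630, apex=5.537, x_land=12.570, impact vy=-10.418
  bounce: vy ← 0.84·10.418 = 8.751
Arc 2: start y=0.000, vy=8.751 → t=1.786, apex=3.907, x_land=26.340, impact vy=-8.751
  bounce: vy ← 0.84·8.751 = 7.351
Arc 3: start y=0.000, vy=7.351 → t=1.500, apex=2.757, x_land=37.906, impact vy=-7.351
  bounce: vy ← 0.84·7.351 = 6.175
Arc 4: start y=0.000, vy=6.175 → t=1.260, apex=1.945, x_land=47.621, impact vy=-6.175
  bounce: vy ← 0.84·6.175 = 5.187
Arc 5: start y=0.000, vy=5.187 → t=1.059, apex=1.373, x_land=55.782, impact vy=-5.187
  bounce: vy ← 0.84·5.187 = 4.357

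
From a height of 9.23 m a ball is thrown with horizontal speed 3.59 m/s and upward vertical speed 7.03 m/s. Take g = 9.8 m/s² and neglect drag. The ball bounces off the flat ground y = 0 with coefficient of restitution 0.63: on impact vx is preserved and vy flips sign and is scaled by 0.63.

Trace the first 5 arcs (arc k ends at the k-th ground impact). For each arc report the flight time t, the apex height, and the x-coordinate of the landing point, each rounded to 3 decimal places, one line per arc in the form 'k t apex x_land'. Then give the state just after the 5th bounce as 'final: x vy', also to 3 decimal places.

Arc 1: start y=9.230, vy=7.030 → t=2.266, apex=11.751, x_land=8.135, impact vy=-15.177
  bounce: vy ← 0.63·15.177 = 9.561
Arc 2: start y=0.000, vy=9.561 → t=1.951, apex=4.664, x_land=15.140, impact vy=-9.561
  bounce: vy ← 0.63·9.561 = 6.024
Arc 3: start y=0.000, vy=6.024 → t=1.229, apex=1.851, x_land=19.553, impact vy=-6.024
  bounce: vy ← 0.63·6.024 = 3.795
Arc 4: start y=0.000, vy=3.795 → t=0.774, apex=0.735, x_land=22.333, impact vy=-3.795
  bounce: vy ← 0.63·3.795 = 2.391
Arc 5: start y=0.000, vy=2.391 → t=0.488, apex=0.292, x_land=24.085, impact vy=-2.391
  bounce: vy ← 0.63·2.391 = 1.506

1 2.266 11.751 8.135
2 1.951 4.664 15.140
3 1.229 1.851 19.553
4 0.774 0.735 22.333
5 0.488 0.292 24.085
final: 24.085 1.506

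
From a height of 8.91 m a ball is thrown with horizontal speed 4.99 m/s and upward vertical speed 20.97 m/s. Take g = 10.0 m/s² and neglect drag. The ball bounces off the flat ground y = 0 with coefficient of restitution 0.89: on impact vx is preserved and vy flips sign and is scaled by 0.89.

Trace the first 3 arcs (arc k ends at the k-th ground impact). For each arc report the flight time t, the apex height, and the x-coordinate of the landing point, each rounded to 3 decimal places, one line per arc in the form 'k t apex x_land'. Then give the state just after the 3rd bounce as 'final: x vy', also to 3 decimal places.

Arc 1: start y=8.910, vy=20.970 → t=4.583, apex=30.897, x_land=22.868, impact vy=-24.858
  bounce: vy ← 0.89·24.858 = 22.124
Arc 2: start y=0.000, vy=22.124 → t=4.425, apex=24.474, x_land=44.948, impact vy=-22.124
  bounce: vy ← 0.89·22.124 = 19.690
Arc 3: start y=0.000, vy=19.690 → t=3.938, apex=19.385, x_land=64.599, impact vy=-19.690
  bounce: vy ← 0.89·19.690 = 17.524

1 4.583 30.897 22.868
2 4.425 24.474 44.948
3 3.938 19.385 64.599
final: 64.599 17.524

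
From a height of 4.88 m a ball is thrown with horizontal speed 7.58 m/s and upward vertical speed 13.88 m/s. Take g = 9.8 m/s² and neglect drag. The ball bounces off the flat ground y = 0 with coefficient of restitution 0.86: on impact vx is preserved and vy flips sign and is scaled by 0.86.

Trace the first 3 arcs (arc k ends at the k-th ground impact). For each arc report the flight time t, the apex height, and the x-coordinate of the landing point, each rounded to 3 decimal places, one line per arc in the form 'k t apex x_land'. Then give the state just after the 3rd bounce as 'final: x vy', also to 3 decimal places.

Arc 1: start y=4.880, vy=13.880 → t=3.149, apex=14.709, x_land=23.869, impact vy=-16.979
  bounce: vy ← 0.86·16.979 = 14.602
Arc 2: start y=0.000, vy=14.602 → t=2.980, apex=10.879, x_land=46.458, impact vy=-14.602
  bounce: vy ← 0.86·14.602 = 12.558
Arc 3: start y=0.000, vy=12.558 → t=2.563, apex=8.046, x_land=65.884, impact vy=-12.558
  bounce: vy ← 0.86·12.558 = 10.800

1 3.149 14.709 23.869
2 2.980 10.879 46.458
3 2.563 8.046 65.884
final: 65.884 10.800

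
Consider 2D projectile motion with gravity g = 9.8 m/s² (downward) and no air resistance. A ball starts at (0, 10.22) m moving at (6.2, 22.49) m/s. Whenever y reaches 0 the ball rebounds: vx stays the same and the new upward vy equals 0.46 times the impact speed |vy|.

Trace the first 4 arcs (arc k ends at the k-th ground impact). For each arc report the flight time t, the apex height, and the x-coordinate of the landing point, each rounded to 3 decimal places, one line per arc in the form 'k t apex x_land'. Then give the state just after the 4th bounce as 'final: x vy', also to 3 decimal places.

Arc 1: start y=10.220, vy=22.490 → t=5.006, apex=36.026, x_land=31.040, impact vy=-26.573
  bounce: vy ← 0.46·26.573 = 12.223
Arc 2: start y=0.000, vy=12.223 → t=2.495, apex=7.623, x_land=46.506, impact vy=-12.223
  bounce: vy ← 0.46·12.223 = 5.623
Arc 3: start y=0.000, vy=5.623 → t=1.148, apex=1.613, x_land=53.621, impact vy=-5.623
  bounce: vy ← 0.46·5.623 = 2.586
Arc 4: start y=0.000, vy=2.586 → t=0.528, apex=0.341, x_land=56.893, impact vy=-2.586
  bounce: vy ← 0.46·2.586 = 1.190

1 5.006 36.026 31.040
2 2.495 7.623 46.506
3 1.148 1.613 53.621
4 0.528 0.341 56.893
final: 56.893 1.190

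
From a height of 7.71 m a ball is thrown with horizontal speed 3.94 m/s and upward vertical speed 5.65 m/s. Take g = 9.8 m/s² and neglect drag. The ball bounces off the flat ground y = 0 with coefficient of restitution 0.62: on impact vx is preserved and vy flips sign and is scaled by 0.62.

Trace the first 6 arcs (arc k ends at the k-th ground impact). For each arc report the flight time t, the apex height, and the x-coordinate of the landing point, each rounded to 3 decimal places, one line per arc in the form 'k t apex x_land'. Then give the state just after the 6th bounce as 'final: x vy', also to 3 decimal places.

Arc 1: start y=7.710, vy=5.650 → t=1.957, apex=9.339, x_land=7.711, impact vy=-13.529
  bounce: vy ← 0.62·13.529 = 8.388
Arc 2: start y=0.000, vy=8.388 → t=1.712, apex=3.590, x_land=14.456, impact vy=-8.388
  bounce: vy ← 0.62·8.388 = 5.201
Arc 3: start y=0.000, vy=5.201 → t=1.061, apex=1.380, x_land=18.637, impact vy=-5.201
  bounce: vy ← 0.62·5.201 = 3.224
Arc 4: start y=0.000, vy=3.224 → t=0.658, apex=0.530, x_land=21.230, impact vy=-3.224
  bounce: vy ← 0.62·3.224 = 1.999
Arc 5: start y=0.000, vy=1.999 → t=0.408, apex=0.204, x_land=22.837, impact vy=-1.999
  bounce: vy ← 0.62·1.999 = 1.239
Arc 6: start y=0.000, vy=1.239 → t=0.253, apex=0.078, x_land=23.834, impact vy=-1.239
  bounce: vy ← 0.62·1.239 = 0.768

1 1.957 9.339 7.711
2 1.712 3.590 14.456
3 1.061 1.380 18.637
4 0.658 0.530 21.230
5 0.408 0.204 22.837
6 0.253 0.078 23.834
final: 23.834 0.768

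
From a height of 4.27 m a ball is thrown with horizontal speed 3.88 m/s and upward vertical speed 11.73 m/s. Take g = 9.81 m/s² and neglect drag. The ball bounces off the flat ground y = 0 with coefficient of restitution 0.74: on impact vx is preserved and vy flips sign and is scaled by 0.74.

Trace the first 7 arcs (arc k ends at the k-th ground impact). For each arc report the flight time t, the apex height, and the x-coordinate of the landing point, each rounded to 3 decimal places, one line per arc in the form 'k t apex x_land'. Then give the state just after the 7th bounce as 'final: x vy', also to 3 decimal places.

Arc 1: start y=4.270, vy=11.730 → t=2.712, apex=11.283, x_land=10.524, impact vy=-14.879
  bounce: vy ← 0.74·14.879 = 11.010
Arc 2: start y=0.000, vy=11.010 → t=2.245, apex=6.179, x_land=19.233, impact vy=-11.010
  bounce: vy ← 0.74·11.010 = 8.147
Arc 3: start y=0.000, vy=8.147 → t=1.661, apex=3.383, x_land=25.678, impact vy=-8.147
  bounce: vy ← 0.74·8.147 = 6.029
Arc 4: start y=0.000, vy=6.029 → t=1.229, apex=1.853, x_land=30.447, impact vy=-6.029
  bounce: vy ← 0.74·6.029 = 4.462
Arc 5: start y=0.000, vy=4.462 → t=0.910, apex=1.015, x_land=33.977, impact vy=-4.462
  bounce: vy ← 0.74·4.462 = 3.302
Arc 6: start y=0.000, vy=3.302 → t=0.673, apex=0.556, x_land=36.588, impact vy=-3.302
  bounce: vy ← 0.74·3.302 = 2.443
Arc 7: start y=0.000, vy=2.443 → t=0.498, apex=0.304, x_land=38.521, impact vy=-2.443
  bounce: vy ← 0.74·2.443 = 1.808

1 2.712 11.283 10.524
2 2.245 6.179 19.233
3 1.661 3.383 25.678
4 1.229 1.853 30.447
5 0.910 1.015 33.977
6 0.673 0.556 36.588
7 0.498 0.304 38.521
final: 38.521 1.808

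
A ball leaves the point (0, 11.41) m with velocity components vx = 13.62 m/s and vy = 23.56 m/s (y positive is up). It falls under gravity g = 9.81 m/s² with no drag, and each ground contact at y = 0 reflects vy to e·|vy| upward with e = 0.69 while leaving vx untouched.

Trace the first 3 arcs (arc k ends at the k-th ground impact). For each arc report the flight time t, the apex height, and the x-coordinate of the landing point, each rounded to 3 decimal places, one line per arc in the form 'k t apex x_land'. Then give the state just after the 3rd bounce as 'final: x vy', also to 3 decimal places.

1 5.247 39.701 71.459
2 3.926 18.902 124.933
3 2.709 8.999 161.829
final: 161.829 9.169

Arc 1: start y=11.410, vy=23.560 → t=5.247, apex=39.701, x_land=71.459, impact vy=-27.909
  bounce: vy ← 0.69·27.909 = 19.258
Arc 2: start y=0.000, vy=19.258 → t=3.926, apex=18.902, x_land=124.933, impact vy=-19.258
  bounce: vy ← 0.69·19.258 = 13.288
Arc 3: start y=0.000, vy=13.288 → t=2.709, apex=8.999, x_land=161.829, impact vy=-13.288
  bounce: vy ← 0.69·13.288 = 9.169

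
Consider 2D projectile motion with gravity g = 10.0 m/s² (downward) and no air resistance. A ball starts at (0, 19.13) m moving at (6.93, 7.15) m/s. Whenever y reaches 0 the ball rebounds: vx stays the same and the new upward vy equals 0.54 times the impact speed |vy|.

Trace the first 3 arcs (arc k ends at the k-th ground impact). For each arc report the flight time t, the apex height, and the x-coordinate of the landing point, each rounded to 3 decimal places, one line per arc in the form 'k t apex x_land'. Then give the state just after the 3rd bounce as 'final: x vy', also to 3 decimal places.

Arc 1: start y=19.130, vy=7.150 → t=2.798, apex=21.686, x_land=19.387, impact vy=-20.826
  bounce: vy ← 0.54·20.826 = 11.246
Arc 2: start y=0.000, vy=11.246 → t=2.249, apex=6.324, x_land=34.974, impact vy=-11.246
  bounce: vy ← 0.54·11.246 = 6.073
Arc 3: start y=0.000, vy=6.073 → t=1.215, apex=1.844, x_land=43.391, impact vy=-6.073
  bounce: vy ← 0.54·6.073 = 3.279

1 2.798 21.686 19.387
2 2.249 6.324 34.974
3 1.215 1.844 43.391
final: 43.391 3.279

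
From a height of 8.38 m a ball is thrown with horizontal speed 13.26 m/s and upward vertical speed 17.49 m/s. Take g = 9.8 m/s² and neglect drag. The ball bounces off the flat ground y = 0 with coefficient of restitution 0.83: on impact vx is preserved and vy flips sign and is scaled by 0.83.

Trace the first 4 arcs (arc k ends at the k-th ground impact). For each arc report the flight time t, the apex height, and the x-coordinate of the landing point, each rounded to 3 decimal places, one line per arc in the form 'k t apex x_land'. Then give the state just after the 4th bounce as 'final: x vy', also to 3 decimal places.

Arc 1: start y=8.380, vy=17.490 → t=3.997, apex=23.987, x_land=53.003, impact vy=-21.683
  bounce: vy ← 0.83·21.683 = 17.997
Arc 2: start y=0.000, vy=17.997 → t=3.673, apex=16.525, x_land=101.705, impact vy=-17.997
  bounce: vy ← 0.83·17.997 = 14.937
Arc 3: start y=0.000, vy=14.937 → t=3.048, apex=11.384, x_land=142.127, impact vy=-14.937
  bounce: vy ← 0.83·14.937 = 12.398
Arc 4: start y=0.000, vy=12.398 → t=2.530, apex=7.842, x_land=175.678, impact vy=-12.398
  bounce: vy ← 0.83·12.398 = 10.290

1 3.997 23.987 53.003
2 3.673 16.525 101.705
3 3.048 11.384 142.127
4 2.530 7.842 175.678
final: 175.678 10.290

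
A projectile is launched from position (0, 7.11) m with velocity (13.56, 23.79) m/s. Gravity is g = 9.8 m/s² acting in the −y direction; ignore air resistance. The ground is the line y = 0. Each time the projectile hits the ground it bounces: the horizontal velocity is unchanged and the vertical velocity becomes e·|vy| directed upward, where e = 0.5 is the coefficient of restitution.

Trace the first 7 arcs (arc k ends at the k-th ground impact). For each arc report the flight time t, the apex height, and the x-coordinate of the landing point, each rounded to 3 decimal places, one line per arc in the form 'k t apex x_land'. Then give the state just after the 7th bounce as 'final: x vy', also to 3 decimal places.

Arc 1: start y=7.110, vy=23.790 → t=5.138, apex=35.986, x_land=69.665, impact vy=-26.558
  bounce: vy ← 0.5·26.558 = 13.279
Arc 2: start y=0.000, vy=13.279 → t=2.710, apex=8.996, x_land=106.412, impact vy=-13.279
  bounce: vy ← 0.5·13.279 = 6.639
Arc 3: start y=0.000, vy=6.639 → t=1.355, apex=2.249, x_land=124.786, impact vy=-6.639
  bounce: vy ← 0.5·6.639 = 3.320
Arc 4: start y=0.000, vy=3.320 → t=0.677, apex=0.562, x_land=133.973, impact vy=-3.320
  bounce: vy ← 0.5·3.320 = 1.660
Arc 5: start y=0.000, vy=1.660 → t=0.339, apex=0.141, x_land=138.566, impact vy=-1.660
  bounce: vy ← 0.5·1.660 = 0.830
Arc 6: start y=0.000, vy=0.830 → t=0.169, apex=0.035, x_land=140.863, impact vy=-0.830
  bounce: vy ← 0.5·0.830 = 0.415
Arc 7: start y=0.000, vy=0.415 → t=0.085, apex=0.009, x_land=142.011, impact vy=-0.415
  bounce: vy ← 0.5·0.415 = 0.207

1 5.138 35.986 69.665
2 2.710 8.996 106.412
3 1.355 2.249 124.786
4 0.677 0.562 133.973
5 0.339 0.141 138.566
6 0.169 0.035 140.863
7 0.085 0.009 142.011
final: 142.011 0.207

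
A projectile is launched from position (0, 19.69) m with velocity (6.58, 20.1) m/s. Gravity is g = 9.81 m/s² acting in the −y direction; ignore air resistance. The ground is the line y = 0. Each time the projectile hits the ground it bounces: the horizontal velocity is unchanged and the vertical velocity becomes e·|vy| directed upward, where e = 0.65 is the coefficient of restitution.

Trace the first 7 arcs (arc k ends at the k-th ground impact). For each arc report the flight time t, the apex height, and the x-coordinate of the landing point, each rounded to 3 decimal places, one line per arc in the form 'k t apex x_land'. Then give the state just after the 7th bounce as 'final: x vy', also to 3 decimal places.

1 4.915 40.282 32.338
2 3.725 17.019 56.852
3 2.422 7.191 72.786
4 1.574 3.038 83.142
5 1.023 1.284 89.874
6 0.665 0.542 94.250
7 0.432 0.229 97.095
final: 97.095 1.378

Arc 1: start y=19.690, vy=20.100 → t=4.915, apex=40.282, x_land=32.338, impact vy=-28.113
  bounce: vy ← 0.65·28.113 = 18.273
Arc 2: start y=0.000, vy=18.273 → t=3.725, apex=17.019, x_land=56.852, impact vy=-18.273
  bounce: vy ← 0.65·18.273 = 11.878
Arc 3: start y=0.000, vy=11.878 → t=2.422, apex=7.191, x_land=72.786, impact vy=-11.878
  bounce: vy ← 0.65·11.878 = 7.720
Arc 4: start y=0.000, vy=7.720 → t=1.574, apex=3.038, x_land=83.142, impact vy=-7.720
  bounce: vy ← 0.65·7.720 = 5.018
Arc 5: start y=0.000, vy=5.018 → t=1.023, apex=1.284, x_land=89.874, impact vy=-5.018
  bounce: vy ← 0.65·5.018 = 3.262
Arc 6: start y=0.000, vy=3.262 → t=0.665, apex=0.542, x_land=94.250, impact vy=-3.262
  bounce: vy ← 0.65·3.262 = 2.120
Arc 7: start y=0.000, vy=2.120 → t=0.432, apex=0.229, x_land=97.095, impact vy=-2.120
  bounce: vy ← 0.65·2.120 = 1.378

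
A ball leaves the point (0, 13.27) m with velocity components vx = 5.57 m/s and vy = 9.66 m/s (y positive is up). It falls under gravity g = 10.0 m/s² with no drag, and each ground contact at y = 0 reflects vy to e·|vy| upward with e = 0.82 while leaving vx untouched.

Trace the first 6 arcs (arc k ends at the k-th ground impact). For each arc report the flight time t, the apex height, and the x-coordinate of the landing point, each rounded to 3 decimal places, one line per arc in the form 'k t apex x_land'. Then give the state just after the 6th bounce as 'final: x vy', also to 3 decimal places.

Arc 1: start y=13.270, vy=9.660 → t=2.860, apex=17.936, x_land=15.930, impact vy=-18.940
  bounce: vy ← 0.82·18.940 = 15.531
Arc 2: start y=0.000, vy=15.531 → t=3.106, apex=12.060, x_land=33.231, impact vy=-15.531
  bounce: vy ← 0.82·15.531 = 12.735
Arc 3: start y=0.000, vy=12.735 → t=2.547, apex=8.109, x_land=47.418, impact vy=-12.735
  bounce: vy ← 0.82·12.735 = 10.443
Arc 4: start y=0.000, vy=10.443 → t=2.089, apex=5.453, x_land=59.051, impact vy=-10.443
  bounce: vy ← 0.82·10.443 = 8.563
Arc 5: start y=0.000, vy=8.563 → t=1.713, apex=3.666, x_land=68.591, impact vy=-8.563
  bounce: vy ← 0.82·8.563 = 7.022
Arc 6: start y=0.000, vy=7.022 → t=1.404, apex=2.465, x_land=76.413, impact vy=-7.022
  bounce: vy ← 0.82·7.022 = 5.758

1 2.860 17.936 15.930
2 3.106 12.060 33.231
3 2.547 8.109 47.418
4 2.089 5.453 59.051
5 1.713 3.666 68.591
6 1.404 2.465 76.413
final: 76.413 5.758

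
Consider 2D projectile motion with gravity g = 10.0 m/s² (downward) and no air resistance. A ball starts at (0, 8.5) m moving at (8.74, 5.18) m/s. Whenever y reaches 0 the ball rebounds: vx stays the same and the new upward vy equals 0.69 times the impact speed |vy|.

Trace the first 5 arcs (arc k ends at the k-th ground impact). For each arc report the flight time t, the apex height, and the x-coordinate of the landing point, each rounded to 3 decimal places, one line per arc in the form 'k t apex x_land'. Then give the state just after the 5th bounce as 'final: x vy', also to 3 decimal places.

1 1.921 9.842 16.789
2 1.936 4.686 33.711
3 1.336 2.231 45.387
4 0.922 1.062 53.443
5 0.636 0.506 59.002
final: 59.002 2.194

Arc 1: start y=8.500, vy=5.180 → t=1.921, apex=9.842, x_land=16.789, impact vy=-14.030
  bounce: vy ← 0.69·14.030 = 9.680
Arc 2: start y=0.000, vy=9.680 → t=1.936, apex=4.686, x_land=33.711, impact vy=-9.680
  bounce: vy ← 0.69·9.680 = 6.680
Arc 3: start y=0.000, vy=6.680 → t=1.336, apex=2.231, x_land=45.387, impact vy=-6.680
  bounce: vy ← 0.69·6.680 = 4.609
Arc 4: start y=0.000, vy=4.609 → t=0.922, apex=1.062, x_land=53.443, impact vy=-4.609
  bounce: vy ← 0.69·4.609 = 3.180
Arc 5: start y=0.000, vy=3.180 → t=0.636, apex=0.506, x_land=59.002, impact vy=-3.180
  bounce: vy ← 0.69·3.180 = 2.194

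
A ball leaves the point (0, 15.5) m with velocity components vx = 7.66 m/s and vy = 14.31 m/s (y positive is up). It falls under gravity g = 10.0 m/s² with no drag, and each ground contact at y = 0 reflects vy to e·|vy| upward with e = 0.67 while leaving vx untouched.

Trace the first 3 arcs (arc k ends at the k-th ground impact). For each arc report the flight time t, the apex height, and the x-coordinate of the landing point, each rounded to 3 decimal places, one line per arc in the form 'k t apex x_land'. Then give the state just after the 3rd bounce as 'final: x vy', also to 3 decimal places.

1 3.700 25.739 28.341
2 3.040 11.554 51.630
3 2.037 5.187 67.233
final: 67.233 6.824

Arc 1: start y=15.500, vy=14.310 → t=3.700, apex=25.739, x_land=28.341, impact vy=-22.689
  bounce: vy ← 0.67·22.689 = 15.201
Arc 2: start y=0.000, vy=15.201 → t=3.040, apex=11.554, x_land=51.630, impact vy=-15.201
  bounce: vy ← 0.67·15.201 = 10.185
Arc 3: start y=0.000, vy=10.185 → t=2.037, apex=5.187, x_land=67.233, impact vy=-10.185
  bounce: vy ← 0.67·10.185 = 6.824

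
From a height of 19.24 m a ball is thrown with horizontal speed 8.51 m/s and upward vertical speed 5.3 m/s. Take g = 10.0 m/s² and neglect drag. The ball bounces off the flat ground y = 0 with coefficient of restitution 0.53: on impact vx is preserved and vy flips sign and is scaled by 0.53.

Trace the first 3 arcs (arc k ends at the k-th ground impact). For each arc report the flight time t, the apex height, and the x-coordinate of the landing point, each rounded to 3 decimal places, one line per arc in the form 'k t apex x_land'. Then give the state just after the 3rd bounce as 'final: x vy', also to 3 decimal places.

Arc 1: start y=19.240, vy=5.300 → t=2.562, apex=20.644, x_land=21.802, impact vy=-20.320
  bounce: vy ← 0.53·20.320 = 10.769
Arc 2: start y=0.000, vy=10.769 → t=2.154, apex=5.799, x_land=40.132, impact vy=-10.769
  bounce: vy ← 0.53·10.769 = 5.708
Arc 3: start y=0.000, vy=5.708 → t=1.142, apex=1.629, x_land=49.847, impact vy=-5.708
  bounce: vy ← 0.53·5.708 = 3.025

1 2.562 20.644 21.802
2 2.154 5.799 40.132
3 1.142 1.629 49.847
final: 49.847 3.025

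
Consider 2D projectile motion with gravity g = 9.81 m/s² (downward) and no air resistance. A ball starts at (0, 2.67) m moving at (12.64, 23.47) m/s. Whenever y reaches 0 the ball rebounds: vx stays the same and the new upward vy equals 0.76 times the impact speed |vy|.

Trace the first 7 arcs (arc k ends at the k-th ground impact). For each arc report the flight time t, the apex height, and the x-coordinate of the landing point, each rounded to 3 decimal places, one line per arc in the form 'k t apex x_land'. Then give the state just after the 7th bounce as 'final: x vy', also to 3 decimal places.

Arc 1: start y=2.670, vy=23.470 → t=4.896, apex=30.745, x_land=61.887, impact vy=-24.561
  bounce: vy ← 0.76·24.561 = 18.666
Arc 2: start y=0.000, vy=18.666 → t=3.806, apex=17.759, x_land=109.988, impact vy=-18.666
  bounce: vy ← 0.76·18.666 = 14.186
Arc 3: start y=0.000, vy=14.186 → t=2.892, apex=10.257, x_land=146.546, impact vy=-14.186
  bounce: vy ← 0.76·14.186 = 10.782
Arc 4: start y=0.000, vy=10.782 → t=2.198, apex=5.925, x_land=174.329, impact vy=-10.782
  bounce: vy ← 0.76·10.782 = 8.194
Arc 5: start y=0.000, vy=8.194 → t=1.671, apex=3.422, x_land=195.445, impact vy=-8.194
  bounce: vy ← 0.76·8.194 = 6.227
Arc 6: start y=0.000, vy=6.227 → t=1.270, apex=1.977, x_land=211.493, impact vy=-6.227
  bounce: vy ← 0.76·6.227 = 4.733
Arc 7: start y=0.000, vy=4.733 → t=0.965, apex=1.142, x_land=223.689, impact vy=-4.733
  bounce: vy ← 0.76·4.733 = 3.597

1 4.896 30.745 61.887
2 3.806 17.759 109.988
3 2.892 10.257 146.546
4 2.198 5.925 174.329
5 1.671 3.422 195.445
6 1.270 1.977 211.493
7 0.965 1.142 223.689
final: 223.689 3.597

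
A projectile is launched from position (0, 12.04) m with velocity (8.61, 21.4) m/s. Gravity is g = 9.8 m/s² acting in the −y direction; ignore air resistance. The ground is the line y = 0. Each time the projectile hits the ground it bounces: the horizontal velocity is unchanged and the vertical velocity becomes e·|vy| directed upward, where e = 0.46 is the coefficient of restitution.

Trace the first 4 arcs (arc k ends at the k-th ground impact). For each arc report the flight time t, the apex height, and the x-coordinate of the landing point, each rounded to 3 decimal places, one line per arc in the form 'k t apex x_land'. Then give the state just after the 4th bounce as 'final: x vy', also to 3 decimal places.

Arc 1: start y=12.040, vy=21.400 → t=4.872, apex=35.405, x_land=41.945, impact vy=-26.343
  bounce: vy ← 0.46·26.343 = 12.118
Arc 2: start y=0.000, vy=12.118 → t=2.473, apex=7.492, x_land=63.238, impact vy=-12.118
  bounce: vy ← 0.46·12.118 = 5.574
Arc 3: start y=0.000, vy=5.574 → t=1.138, apex=1.585, x_land=73.033, impact vy=-5.574
  bounce: vy ← 0.46·5.574 = 2.564
Arc 4: start y=0.000, vy=2.564 → t=0.523, apex=0.335, x_land=77.538, impact vy=-2.564
  bounce: vy ← 0.46·2.564 = 1.179

1 4.872 35.405 41.945
2 2.473 7.492 63.238
3 1.138 1.585 73.033
4 0.523 0.335 77.538
final: 77.538 1.179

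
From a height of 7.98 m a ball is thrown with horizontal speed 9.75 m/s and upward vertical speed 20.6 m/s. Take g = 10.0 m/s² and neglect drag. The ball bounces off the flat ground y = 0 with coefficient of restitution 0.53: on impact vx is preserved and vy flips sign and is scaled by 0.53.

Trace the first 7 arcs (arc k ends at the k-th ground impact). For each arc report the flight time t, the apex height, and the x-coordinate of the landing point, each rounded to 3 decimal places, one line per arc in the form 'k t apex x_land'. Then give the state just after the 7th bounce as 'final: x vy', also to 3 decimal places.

Arc 1: start y=7.980, vy=20.600 → t=4.477, apex=29.198, x_land=43.646, impact vy=-24.165
  bounce: vy ← 0.53·24.165 = 12.808
Arc 2: start y=0.000, vy=12.808 → t=2.562, apex=8.202, x_land=68.621, impact vy=-12.808
  bounce: vy ← 0.53·12.808 = 6.788
Arc 3: start y=0.000, vy=6.788 → t=1.358, apex=2.304, x_land=81.858, impact vy=-6.788
  bounce: vy ← 0.53·6.788 = 3.598
Arc 4: start y=0.000, vy=3.598 → t=0.720, apex=0.647, x_land=88.873, impact vy=-3.598
  bounce: vy ← 0.53·3.598 = 1.907
Arc 5: start y=0.000, vy=1.907 → t=0.381, apex=0.182, x_land=92.591, impact vy=-1.907
  bounce: vy ← 0.53·1.907 = 1.011
Arc 6: start y=0.000, vy=1.011 → t=0.202, apex=0.051, x_land=94.562, impact vy=-1.011
  bounce: vy ← 0.53·1.011 = 0.536
Arc 7: start y=0.000, vy=0.536 → t=0.107, apex=0.014, x_land=95.606, impact vy=-0.536
  bounce: vy ← 0.53·0.536 = 0.284

1 4.477 29.198 43.646
2 2.562 8.202 68.621
3 1.358 2.304 81.858
4 0.720 0.647 88.873
5 0.381 0.182 92.591
6 0.202 0.051 94.562
7 0.107 0.014 95.606
final: 95.606 0.284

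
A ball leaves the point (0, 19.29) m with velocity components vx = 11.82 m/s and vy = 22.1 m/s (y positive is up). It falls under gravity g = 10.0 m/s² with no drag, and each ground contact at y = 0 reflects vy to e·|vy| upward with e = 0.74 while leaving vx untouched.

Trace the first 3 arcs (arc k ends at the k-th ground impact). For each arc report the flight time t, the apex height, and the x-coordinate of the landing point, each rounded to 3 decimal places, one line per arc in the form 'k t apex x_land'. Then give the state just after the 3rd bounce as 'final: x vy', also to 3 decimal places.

Arc 1: start y=19.290, vy=22.100 → t=5.167, apex=43.711, x_land=61.070, impact vy=-29.567
  bounce: vy ← 0.74·29.567 = 21.880
Arc 2: start y=0.000, vy=21.880 → t=4.376, apex=23.936, x_land=112.794, impact vy=-21.880
  bounce: vy ← 0.74·21.880 = 16.191
Arc 3: start y=0.000, vy=16.191 → t=3.238, apex=13.107, x_land=151.069, impact vy=-16.191
  bounce: vy ← 0.74·16.191 = 11.981

1 5.167 43.711 61.070
2 4.376 23.936 112.794
3 3.238 13.107 151.069
final: 151.069 11.981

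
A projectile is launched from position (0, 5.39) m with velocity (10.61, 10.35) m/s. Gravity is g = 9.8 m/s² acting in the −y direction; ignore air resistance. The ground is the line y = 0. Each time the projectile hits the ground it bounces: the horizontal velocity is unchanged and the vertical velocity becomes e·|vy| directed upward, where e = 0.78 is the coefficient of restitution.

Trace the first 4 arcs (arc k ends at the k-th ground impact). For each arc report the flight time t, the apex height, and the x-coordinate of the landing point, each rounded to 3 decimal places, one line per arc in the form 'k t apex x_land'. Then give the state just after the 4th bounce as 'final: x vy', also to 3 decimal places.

1 2.545 10.855 26.998
2 2.322 6.604 51.633
3 1.811 4.018 70.849
4 1.413 2.445 85.838
final: 85.838 5.399

Arc 1: start y=5.390, vy=10.350 → t=2.545, apex=10.855, x_land=26.998, impact vy=-14.587
  bounce: vy ← 0.78·14.587 = 11.377
Arc 2: start y=0.000, vy=11.377 → t=2.322, apex=6.604, x_land=51.633, impact vy=-11.377
  bounce: vy ← 0.78·11.377 = 8.874
Arc 3: start y=0.000, vy=8.874 → t=1.811, apex=4.018, x_land=70.849, impact vy=-8.874
  bounce: vy ← 0.78·8.874 = 6.922
Arc 4: start y=0.000, vy=6.922 → t=1.413, apex=2.445, x_land=85.838, impact vy=-6.922
  bounce: vy ← 0.78·6.922 = 5.399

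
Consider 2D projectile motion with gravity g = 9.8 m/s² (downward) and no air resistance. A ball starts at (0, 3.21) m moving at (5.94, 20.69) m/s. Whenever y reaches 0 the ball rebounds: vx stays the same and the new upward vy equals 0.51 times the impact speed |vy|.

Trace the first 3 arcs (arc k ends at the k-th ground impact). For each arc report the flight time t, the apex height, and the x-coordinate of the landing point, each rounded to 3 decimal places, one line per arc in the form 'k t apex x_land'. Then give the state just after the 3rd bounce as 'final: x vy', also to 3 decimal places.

1 4.372 25.051 25.971
2 2.306 6.516 39.671
3 1.176 1.695 46.657
final: 46.657 2.939

Arc 1: start y=3.210, vy=20.690 → t=4.372, apex=25.051, x_land=25.971, impact vy=-22.158
  bounce: vy ← 0.51·22.158 = 11.301
Arc 2: start y=0.000, vy=11.301 → t=2.306, apex=6.516, x_land=39.671, impact vy=-11.301
  bounce: vy ← 0.51·11.301 = 5.763
Arc 3: start y=0.000, vy=5.763 → t=1.176, apex=1.695, x_land=46.657, impact vy=-5.763
  bounce: vy ← 0.51·5.763 = 2.939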